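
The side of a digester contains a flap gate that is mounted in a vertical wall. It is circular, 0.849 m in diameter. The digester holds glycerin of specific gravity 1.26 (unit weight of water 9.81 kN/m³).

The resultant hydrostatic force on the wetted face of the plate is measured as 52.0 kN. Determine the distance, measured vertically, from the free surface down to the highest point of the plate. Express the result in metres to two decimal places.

d_top ≈ 7.01 m

γ = 1.26 × 9.81 = 12.3606 kN/m³.
A = π(0.4245)² = 0.566116 m².
From F = γ·h_c·A, the centroid depth is h_c = 52.0/(12.3606 × 0.566116) = 7.43119 m.
The centroid is at the centre, 0.4245 m below the top of the plate, so the highest point sits at h_top = 7.43119 − 0.4245 = 7.00669 m below the surface.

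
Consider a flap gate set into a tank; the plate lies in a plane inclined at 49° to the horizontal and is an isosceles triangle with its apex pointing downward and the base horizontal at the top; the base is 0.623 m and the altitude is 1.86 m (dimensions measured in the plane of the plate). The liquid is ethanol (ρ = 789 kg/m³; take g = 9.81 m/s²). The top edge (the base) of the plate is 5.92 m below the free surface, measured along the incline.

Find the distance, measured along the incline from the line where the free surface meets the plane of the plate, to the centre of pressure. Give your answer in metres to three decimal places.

y_p = 6.569 m

γ = ρg = 789 × 9.81 / 1000 = 7.74009 kN/m³.
Let θ = 49° be the plate's angle to the horizontal; measure y along the incline from where the plane meets the free surface. Vertical depth h = y·sinθ with sinθ = 0.754710.
With the apex down, the centroid sits h/3 = 1.86/3 = 0.62 m below the base (the top edge), so y_c = 5.92 + 0.62 = 6.54 m and h_c = 6.54 × 0.754710 = 4.9358 m.
A = ½ × 0.623 × 1.86 = 0.57939 m².
Resultant F = γ·h_c·A = 7.74009 × 4.9358 × 0.57939 = 22.1347 kN.
I_c = b·h³/36 = 0.623 × 1.86³/36 = 0.111359 m⁴.
Centre of pressure: y_p = y_c + I_c/(y_c·A) = 6.54 + 0.111359/(6.54 × 0.57939) = 6.54 + 0.0293884 = 6.56939 m along the plane.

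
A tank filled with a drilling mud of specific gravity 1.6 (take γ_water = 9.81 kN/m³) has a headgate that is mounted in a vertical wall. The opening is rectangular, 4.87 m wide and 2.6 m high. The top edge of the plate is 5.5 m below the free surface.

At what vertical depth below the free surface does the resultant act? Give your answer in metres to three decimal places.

γ = 1.6 × 9.81 = 15.696 kN/m³.
The centroid lies 2.6/2 = 1.3 m below the top edge, so the centroid depth is h_c = 5.5 + 1.3 = 6.8 m.
A = 4.87 × 2.6 = 12.662 m².
Resultant F = γ·h_c·A = 15.696 × 6.8 × 12.662 = 1351.45 kN.
I_c = b·h³/12 = 4.87 × 2.6³/12 = 7.13293 m⁴.
Centre of pressure: y_p = y_c + I_c/(y_c·A) = 6.8 + 7.13293/(6.8 × 12.662) = 6.8 + 0.0828432 = 6.88284 m along the plane.

h_p = 6.883 m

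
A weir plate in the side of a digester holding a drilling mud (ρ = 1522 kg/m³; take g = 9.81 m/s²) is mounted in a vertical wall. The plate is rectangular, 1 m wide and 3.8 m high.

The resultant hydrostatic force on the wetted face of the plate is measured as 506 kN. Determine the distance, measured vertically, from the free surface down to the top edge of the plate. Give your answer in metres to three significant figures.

d_top ≈ 7.02 m

γ = ρg = 1522 × 9.81 / 1000 = 14.93082 kN/m³.
A = 1 × 3.8 = 3.8 m².
From F = γ·h_c·A, the centroid depth is h_c = 506/(14.93082 × 3.8) = 8.91832 m.
The centroid lies 3.8/2 = 1.9 m below the top edge, so the top edge sits at h_top = 8.91832 − 1.9 = 7.01832 m below the surface.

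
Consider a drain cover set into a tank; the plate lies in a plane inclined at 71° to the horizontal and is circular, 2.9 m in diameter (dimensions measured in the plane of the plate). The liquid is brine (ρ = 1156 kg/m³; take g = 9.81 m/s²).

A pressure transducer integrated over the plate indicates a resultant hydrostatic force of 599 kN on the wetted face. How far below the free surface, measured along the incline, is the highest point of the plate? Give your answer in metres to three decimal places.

y_top ≈ 7.008 m

γ = ρg = 1156 × 9.81 / 1000 = 11.34036 kN/m³.
A = π(1.45)² = 6.6052 m².
From F = γ·h_c·A, the centroid depth is h_c = 599/(11.34036 × 6.6052) = 7.99676 m.
Let θ = 71° be the plate's angle to the horizontal; measure y along the incline from where the plane meets the free surface. Vertical depth h = y·sinθ with sinθ = 0.945519.
Along the incline, y_c = h_c/sinθ = 7.99676/0.945519 = 8.45753 m.
The centroid is at the centre, 1.45 m below the top of the plate, so the highest point sits at y_top = 8.45753 − 1.45 = 7.00753 m along the incline.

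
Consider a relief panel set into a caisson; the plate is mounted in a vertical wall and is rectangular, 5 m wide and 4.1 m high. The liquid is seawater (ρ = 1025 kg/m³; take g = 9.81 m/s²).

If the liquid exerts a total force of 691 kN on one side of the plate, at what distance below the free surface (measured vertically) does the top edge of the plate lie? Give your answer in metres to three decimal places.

d_top ≈ 1.302 m

γ = ρg = 1025 × 9.81 / 1000 = 10.05525 kN/m³.
A = 5 × 4.1 = 20.5 m².
From F = γ·h_c·A, the centroid depth is h_c = 691/(10.05525 × 20.5) = 3.35221 m.
The centroid lies 4.1/2 = 2.05 m below the top edge, so the top edge sits at h_top = 3.35221 − 2.05 = 1.30221 m below the surface.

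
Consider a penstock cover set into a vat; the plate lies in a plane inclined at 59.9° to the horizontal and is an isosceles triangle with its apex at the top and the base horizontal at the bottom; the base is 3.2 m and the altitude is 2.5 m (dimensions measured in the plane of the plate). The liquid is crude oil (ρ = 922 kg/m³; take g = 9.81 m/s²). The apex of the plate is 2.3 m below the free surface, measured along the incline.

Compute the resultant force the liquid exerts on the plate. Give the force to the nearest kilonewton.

F ≈ 124 kN

γ = ρg = 922 × 9.81 / 1000 = 9.04482 kN/m³.
Let θ = 59.9° be the plate's angle to the horizontal; measure y along the incline from where the plane meets the free surface. Vertical depth h = y·sinθ with sinθ = 0.865151.
With the apex up, the centroid sits 2h/3 = 2 × 2.5/3 = 1.66667 m below the apex, so y_c = 2.3 + 1.66667 = 3.96667 m and h_c = 3.96667 × 0.865151 = 3.43177 m.
A = ½ × 3.2 × 2.5 = 4 m².
Resultant F = γ·h_c·A = 9.04482 × 3.43177 × 4 = 124.159 kN.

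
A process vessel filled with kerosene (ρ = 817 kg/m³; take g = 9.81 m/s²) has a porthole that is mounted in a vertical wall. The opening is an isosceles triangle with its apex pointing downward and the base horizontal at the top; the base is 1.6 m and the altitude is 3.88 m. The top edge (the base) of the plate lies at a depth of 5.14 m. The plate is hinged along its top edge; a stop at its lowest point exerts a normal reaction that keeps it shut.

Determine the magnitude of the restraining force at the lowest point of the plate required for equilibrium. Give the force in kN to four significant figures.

γ = ρg = 817 × 9.81 / 1000 = 8.01477 kN/m³.
With the apex down, the centroid sits h/3 = 3.88/3 = 1.29333 m below the base (the top edge), so the centroid depth is h_c = 5.14 + 1.29333 = 6.43333 m.
A = ½ × 1.6 × 3.88 = 3.104 m².
Resultant F = γ·h_c·A = 8.01477 × 6.43333 × 3.104 = 160.047 kN.
I_c = b·h³/36 = 1.6 × 3.88³/36 = 2.59605 m⁴.
Centre of pressure: y_p = y_c + I_c/(y_c·A) = 6.43333 + 2.59605/(6.43333 × 3.104) = 6.43333 + 0.130004 = 6.56333 m along the plane.
The resultant acts 1.29333 + 0.130004 = 1.42333 m (along the plate) below the hinge at the top edge, so the moment about the hinge is M = F × 1.42333 = 160.047 × 1.42333 = 227.8 kN·m.
A normal force at the bottom, 3.88 m from the hinge, must supply this moment: P = 227.8/3.88 = 58.7113 kN.

P ≈ 58.71 kN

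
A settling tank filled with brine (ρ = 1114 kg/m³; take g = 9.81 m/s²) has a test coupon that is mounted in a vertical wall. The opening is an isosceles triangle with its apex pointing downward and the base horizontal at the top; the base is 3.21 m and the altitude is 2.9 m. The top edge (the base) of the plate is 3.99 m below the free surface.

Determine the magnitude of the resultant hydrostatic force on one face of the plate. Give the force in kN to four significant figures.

γ = ρg = 1114 × 9.81 / 1000 = 10.92834 kN/m³.
With the apex down, the centroid sits h/3 = 2.9/3 = 0.966667 m below the base (the top edge), so the centroid depth is h_c = 3.99 + 0.966667 = 4.95667 m.
A = ½ × 3.21 × 2.9 = 4.6545 m².
Resultant F = γ·h_c·A = 10.92834 × 4.95667 × 4.6545 = 252.126 kN.

F ≈ 252.1 kN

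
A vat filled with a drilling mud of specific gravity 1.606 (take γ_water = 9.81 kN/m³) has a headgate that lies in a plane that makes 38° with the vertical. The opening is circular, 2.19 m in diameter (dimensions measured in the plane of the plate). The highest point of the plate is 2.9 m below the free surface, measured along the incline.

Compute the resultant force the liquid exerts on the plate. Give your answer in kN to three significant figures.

γ = 1.606 × 9.81 = 15.75486 kN/m³.
The plate makes 38° with the vertical, i.e. θ = 90° − 38° = 52° to the horizontal. Measuring y along the incline from the free-surface line, vertical depth h = y·sinθ with sinθ = 0.788011.
The centroid is at the centre, 1.095 m below the top of the plate, so y_c = 2.9 + 1.095 = 3.995 m and h_c = 3.995 × 0.788011 = 3.1481 m.
A = π(1.095)² = 3.76685 m².
Resultant F = γ·h_c·A = 15.75486 × 3.1481 × 3.76685 = 186.828 kN.

F ≈ 187 kN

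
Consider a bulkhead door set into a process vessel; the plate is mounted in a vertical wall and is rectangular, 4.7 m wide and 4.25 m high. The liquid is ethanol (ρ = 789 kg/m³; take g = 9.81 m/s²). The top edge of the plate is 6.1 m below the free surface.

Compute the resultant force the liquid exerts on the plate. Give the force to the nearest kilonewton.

F ≈ 1272 kN

γ = ρg = 789 × 9.81 / 1000 = 7.74009 kN/m³.
The centroid lies 4.25/2 = 2.125 m below the top edge, so the centroid depth is h_c = 6.1 + 2.125 = 8.225 m.
A = 4.7 × 4.25 = 19.975 m².
Resultant F = γ·h_c·A = 7.74009 × 8.225 × 19.975 = 1271.65 kN.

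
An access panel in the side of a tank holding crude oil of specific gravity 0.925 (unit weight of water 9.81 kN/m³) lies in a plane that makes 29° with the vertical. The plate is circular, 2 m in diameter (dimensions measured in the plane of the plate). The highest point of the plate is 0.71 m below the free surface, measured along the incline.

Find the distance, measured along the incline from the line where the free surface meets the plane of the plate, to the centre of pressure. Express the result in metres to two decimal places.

y_p = 1.86 m

γ = 0.925 × 9.81 = 9.07425 kN/m³.
The plate makes 29° with the vertical, i.e. θ = 90° − 29° = 61° to the horizontal. Measuring y along the incline from the free-surface line, vertical depth h = y·sinθ with sinθ = 0.874620.
The centroid is at the centre, 1 m below the top of the plate, so y_c = 0.71 + 1 = 1.71 m and h_c = 1.71 × 0.874620 = 1.4956 m.
A = π(1)² = 3.14159 m².
Resultant F = γ·h_c·A = 9.07425 × 1.4956 × 3.14159 = 42.6359 kN.
I_c = πr⁴/4 = π × 1⁴/4 = 0.785398 m⁴.
Centre of pressure: y_p = y_c + I_c/(y_c·A) = 1.71 + 0.785398/(1.71 × 3.14159) = 1.71 + 0.146199 = 1.8562 m along the plane.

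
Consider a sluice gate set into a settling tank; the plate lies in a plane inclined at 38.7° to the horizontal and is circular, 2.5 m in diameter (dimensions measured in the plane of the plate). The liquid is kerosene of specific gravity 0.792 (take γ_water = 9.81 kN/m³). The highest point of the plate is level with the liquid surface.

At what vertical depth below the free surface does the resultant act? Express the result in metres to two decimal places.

h_p = 0.98 m

γ = 0.792 × 9.81 = 7.76952 kN/m³.
Let θ = 38.7° be the plate's angle to the horizontal; measure y along the incline from where the plane meets the free surface. Vertical depth h = y·sinθ with sinθ = 0.625243.
The centroid is at the centre, 1.25 m below the top of the plate, so y_c = 1.25 m and h_c = 1.25 × 0.625243 = 0.781554 m.
A = π(1.25)² = 4.90874 m².
Resultant F = γ·h_c·A = 7.76952 × 0.781554 × 4.90874 = 29.8073 kN.
I_c = πr⁴/4 = π × 1.25⁴/4 = 1.91748 m⁴.
Centre of pressure: y_p = y_c + I_c/(y_c·A) = 1.25 + 1.91748/(1.25 × 4.90874) = 1.25 + 0.312501 = 1.5625 m along the plane.
Vertically, h_p = y_p·sinθ = 1.5625 × 0.625243 = 0.976942 m.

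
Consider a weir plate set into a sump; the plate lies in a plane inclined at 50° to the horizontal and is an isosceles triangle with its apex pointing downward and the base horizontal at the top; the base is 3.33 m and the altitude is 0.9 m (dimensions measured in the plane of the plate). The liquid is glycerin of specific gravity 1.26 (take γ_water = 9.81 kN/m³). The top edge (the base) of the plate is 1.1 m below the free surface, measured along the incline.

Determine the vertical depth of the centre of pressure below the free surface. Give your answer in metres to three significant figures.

γ = 1.26 × 9.81 = 12.3606 kN/m³.
Let θ = 50° be the plate's angle to the horizontal; measure y along the incline from where the plane meets the free surface. Vertical depth h = y·sinθ with sinθ = 0.766044.
With the apex down, the centroid sits h/3 = 0.9/3 = 0.3 m below the base (the top edge), so y_c = 1.1 + 0.3 = 1.4 m and h_c = 1.4 × 0.766044 = 1.07246 m.
A = ½ × 3.33 × 0.9 = 1.4985 m².
Resultant F = γ·h_c·A = 12.3606 × 1.07246 × 1.4985 = 19.8645 kN.
I_c = b·h³/36 = 3.33 × 0.9³/36 = 0.0674325 m⁴.
Centre of pressure: y_p = y_c + I_c/(y_c·A) = 1.4 + 0.0674325/(1.4 × 1.4985) = 1.4 + 0.0321429 = 1.43214 m along the plane.
Vertically, h_p = y_p·sinθ = 1.43214 × 0.766044 = 1.09708 m.

h_p = 1.10 m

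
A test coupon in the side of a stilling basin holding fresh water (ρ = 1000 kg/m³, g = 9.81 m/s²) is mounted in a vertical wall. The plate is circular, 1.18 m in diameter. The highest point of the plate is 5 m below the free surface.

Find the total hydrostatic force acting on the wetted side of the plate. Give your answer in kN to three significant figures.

F ≈ 60.0 kN

γ = ρg = 1000 × 9.81 = 9810 N/m³ = 9.81 kN/m³.
The centroid is at the centre, 0.59 m below the top of the plate, so the centroid depth is h_c = 5 + 0.59 = 5.59 m.
A = π(0.59)² = 1.09359 m².
Resultant F = γ·h_c·A = 9.81 × 5.59 × 1.09359 = 59.9702 kN.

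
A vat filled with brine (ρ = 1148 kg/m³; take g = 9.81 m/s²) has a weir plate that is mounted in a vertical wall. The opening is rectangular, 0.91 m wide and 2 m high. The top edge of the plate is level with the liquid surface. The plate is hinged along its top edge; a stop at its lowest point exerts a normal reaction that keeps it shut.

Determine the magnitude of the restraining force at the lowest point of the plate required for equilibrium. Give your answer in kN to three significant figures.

γ = ρg = 1148 × 9.81 / 1000 = 11.26188 kN/m³.
The centroid lies 2/2 = 1 m below the top edge, so the centroid depth is h_c = 1 m.
A = 0.91 × 2 = 1.82 m².
Resultant F = γ·h_c·A = 11.26188 × 1 × 1.82 = 20.4966 kN.
I_c = b·h³/12 = 0.91 × 2³/12 = 0.606667 m⁴.
Centre of pressure: y_p = y_c + I_c/(y_c·A) = 1 + 0.606667/(1 × 1.82) = 1 + 0.333334 = 1.33333 m along the plane.
The resultant acts 1 + 0.333334 = 1.33333 m (along the plate) below the hinge at the top edge, so the moment about the hinge is M = F × 1.33333 = 20.4966 × 1.33333 = 27.3287 kN·m.
A normal force at the bottom, 2 m from the hinge, must supply this moment: P = 27.3287/2 = 13.6644 kN.

P ≈ 13.7 kN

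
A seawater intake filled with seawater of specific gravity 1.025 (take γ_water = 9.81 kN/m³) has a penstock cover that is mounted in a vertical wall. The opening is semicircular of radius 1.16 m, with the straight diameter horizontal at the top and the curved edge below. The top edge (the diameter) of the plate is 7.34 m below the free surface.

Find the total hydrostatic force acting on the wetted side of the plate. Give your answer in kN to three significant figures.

F ≈ 166 kN

γ = 1.025 × 9.81 = 10.05525 kN/m³.
The centroid of a semicircle lies 4r/(3π) = 0.492319 m from the diameter, here below the top edge, so the centroid depth is h_c = 7.34 + 0.492319 = 7.83232 m.
A = πr²/2 = π × 1.16²/2 = 2.11366 m².
Resultant F = γ·h_c·A = 10.05525 × 7.83232 × 2.11366 = 166.463 kN.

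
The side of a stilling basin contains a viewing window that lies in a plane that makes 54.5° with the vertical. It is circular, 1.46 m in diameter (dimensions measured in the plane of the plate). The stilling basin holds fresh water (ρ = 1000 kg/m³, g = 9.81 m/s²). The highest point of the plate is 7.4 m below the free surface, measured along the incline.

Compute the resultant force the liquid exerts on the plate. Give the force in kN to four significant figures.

F ≈ 77.54 kN

γ = ρg = 1000 × 9.81 = 9810 N/m³ = 9.81 kN/m³.
The plate makes 54.5° with the vertical, i.e. θ = 90° − 54.5° = 35.5° to the horizontal. Measuring y along the incline from the free-surface line, vertical depth h = y·sinθ with sinθ = 0.580703.
The centroid is at the centre, 0.73 m below the top of the plate, so y_c = 7.4 + 0.73 = 8.13 m and h_c = 8.13 × 0.580703 = 4.72112 m.
A = π(0.73)² = 1.67415 m².
Resultant F = γ·h_c·A = 9.81 × 4.72112 × 1.67415 = 77.5369 kN.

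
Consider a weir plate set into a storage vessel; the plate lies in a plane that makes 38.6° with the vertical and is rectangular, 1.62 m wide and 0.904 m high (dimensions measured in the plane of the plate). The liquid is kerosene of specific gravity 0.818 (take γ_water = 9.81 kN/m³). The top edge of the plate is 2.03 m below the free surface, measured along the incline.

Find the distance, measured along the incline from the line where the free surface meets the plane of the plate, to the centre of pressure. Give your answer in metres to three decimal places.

y_p = 2.509 m

γ = 0.818 × 9.81 = 8.02458 kN/m³.
The plate makes 38.6° with the vertical, i.e. θ = 90° − 38.6° = 51.4° to the horizontal. Measuring y along the incline from the free-surface line, vertical depth h = y·sinθ with sinθ = 0.781520.
The centroid lies 0.904/2 = 0.452 m below the top edge, so y_c = 2.03 + 0.452 = 2.482 m and h_c = 2.482 × 0.781520 = 1.93973 m.
A = 1.62 × 0.904 = 1.46448 m².
Resultant F = γ·h_c·A = 8.02458 × 1.93973 × 1.46448 = 22.7954 kN.
I_c = b·h³/12 = 1.62 × 0.904³/12 = 0.099733 m⁴.
Centre of pressure: y_p = y_c + I_c/(y_c·A) = 2.482 + 0.099733/(2.482 × 1.46448) = 2.482 + 0.0274381 = 2.50944 m along the plane.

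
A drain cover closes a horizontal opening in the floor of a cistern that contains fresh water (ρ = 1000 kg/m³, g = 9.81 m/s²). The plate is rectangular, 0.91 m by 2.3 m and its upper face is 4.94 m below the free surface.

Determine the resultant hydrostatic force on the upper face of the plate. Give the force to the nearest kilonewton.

F ≈ 101 kN

γ = ρg = 1000 × 9.81 = 9810 N/m³ = 9.81 kN/m³.
The plate is horizontal, so pressure is uniform at p = γ·h = 9.81 × 4.94 = 48.4614 kN/m².
A = 0.91 × 2.3 = 2.093 m².
F = p·A = 48.4614 × 2.093 = 101.43 kN.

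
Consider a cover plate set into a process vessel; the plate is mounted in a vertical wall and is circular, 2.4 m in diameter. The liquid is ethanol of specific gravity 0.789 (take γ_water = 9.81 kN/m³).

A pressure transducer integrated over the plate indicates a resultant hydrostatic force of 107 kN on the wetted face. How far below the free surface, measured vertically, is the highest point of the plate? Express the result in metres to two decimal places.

γ = 0.789 × 9.81 = 7.74009 kN/m³.
A = π(1.2)² = 4.52389 m².
From F = γ·h_c·A, the centroid depth is h_c = 107/(7.74009 × 4.52389) = 3.05581 m.
The centroid is at the centre, 1.2 m below the top of the plate, so the highest point sits at h_top = 3.05581 − 1.2 = 1.85581 m below the surface.

d_top ≈ 1.86 m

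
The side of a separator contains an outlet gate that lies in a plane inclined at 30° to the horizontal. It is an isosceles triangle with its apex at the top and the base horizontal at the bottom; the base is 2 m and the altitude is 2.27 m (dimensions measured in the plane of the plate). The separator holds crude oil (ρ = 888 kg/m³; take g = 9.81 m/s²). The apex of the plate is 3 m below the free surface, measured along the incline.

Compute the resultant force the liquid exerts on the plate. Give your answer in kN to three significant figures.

γ = ρg = 888 × 9.81 / 1000 = 8.71128 kN/m³.
Let θ = 30° be the plate's angle to the horizontal; measure y along the incline from where the plane meets the free surface. Vertical depth h = y·sinθ with sinθ = 0.500000.
With the apex up, the centroid sits 2h/3 = 2 × 2.27/3 = 1.51333 m below the apex, so y_c = 3 + 1.51333 = 4.51333 m and h_c = 4.51333 × 0.500000 = 2.25666 m.
A = ½ × 2 × 2.27 = 2.27 m².
Resultant F = γ·h_c·A = 8.71128 × 2.25666 × 2.27 = 44.6246 kN.

F ≈ 44.6 kN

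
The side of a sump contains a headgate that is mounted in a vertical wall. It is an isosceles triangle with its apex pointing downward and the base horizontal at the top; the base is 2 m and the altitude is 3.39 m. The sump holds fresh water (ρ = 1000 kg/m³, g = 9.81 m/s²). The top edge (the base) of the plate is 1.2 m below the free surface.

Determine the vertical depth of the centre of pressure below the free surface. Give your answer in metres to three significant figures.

h_p = 2.60 m

γ = ρg = 1000 × 9.81 = 9810 N/m³ = 9.81 kN/m³.
With the apex down, the centroid sits h/3 = 3.39/3 = 1.13 m below the base (the top edge), so the centroid depth is h_c = 1.2 + 1.13 = 2.33 m.
A = ½ × 2 × 3.39 = 3.39 m².
Resultant F = γ·h_c·A = 9.81 × 2.33 × 3.39 = 77.4862 kN.
I_c = b·h³/36 = 2 × 3.39³/36 = 2.16435 m⁴.
Centre of pressure: y_p = y_c + I_c/(y_c·A) = 2.33 + 2.16435/(2.33 × 3.39) = 2.33 + 0.274013 = 2.60401 m along the plane.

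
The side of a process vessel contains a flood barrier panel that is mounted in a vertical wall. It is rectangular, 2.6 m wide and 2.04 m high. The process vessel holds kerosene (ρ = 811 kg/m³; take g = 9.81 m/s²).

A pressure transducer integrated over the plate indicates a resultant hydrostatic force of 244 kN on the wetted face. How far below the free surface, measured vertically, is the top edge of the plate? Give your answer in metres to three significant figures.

d_top ≈ 4.76 m

γ = ρg = 811 × 9.81 / 1000 = 7.95591 kN/m³.
A = 2.6 × 2.04 = 5.304 m².
From F = γ·h_c·A, the centroid depth is h_c = 244/(7.95591 × 5.304) = 5.78224 m.
The centroid lies 2.04/2 = 1.02 m below the top edge, so the top edge sits at h_top = 5.78224 − 1.02 = 4.76224 m below the surface.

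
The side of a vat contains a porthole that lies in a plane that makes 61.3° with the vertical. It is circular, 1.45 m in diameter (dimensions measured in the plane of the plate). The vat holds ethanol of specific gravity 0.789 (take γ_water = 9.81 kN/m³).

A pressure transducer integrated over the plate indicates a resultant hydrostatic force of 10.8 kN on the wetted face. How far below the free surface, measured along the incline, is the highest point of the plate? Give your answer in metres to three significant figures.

γ = 0.789 × 9.81 = 7.74009 kN/m³.
A = π(0.725)² = 1.6513 m².
From F = γ·h_c·A, the centroid depth is h_c = 10.8/(7.74009 × 1.6513) = 0.84499 m.
The plate makes 61.3° with the vertical, i.e. θ = 90° − 61.3° = 28.7° to the horizontal. Measuring y along the incline from the free-surface line, vertical depth h = y·sinθ with sinθ = 0.480223.
Along the incline, y_c = h_c/sinθ = 0.84499/0.480223 = 1.75958 m.
The centroid is at the centre, 0.725 m below the top of the plate, so the highest point sits at y_top = 1.75958 − 0.725 = 1.03458 m along the incline.

y_top ≈ 1.03 m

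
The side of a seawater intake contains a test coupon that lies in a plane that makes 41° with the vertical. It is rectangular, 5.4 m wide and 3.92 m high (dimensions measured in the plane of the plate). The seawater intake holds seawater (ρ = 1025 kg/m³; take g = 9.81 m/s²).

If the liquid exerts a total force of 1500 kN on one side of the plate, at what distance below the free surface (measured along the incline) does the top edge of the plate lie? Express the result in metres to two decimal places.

y_top ≈ 7.38 m

γ = ρg = 1025 × 9.81 / 1000 = 10.05525 kN/m³.
A = 5.4 × 3.92 = 21.168 m².
From F = γ·h_c·A, the centroid depth is h_c = 1500/(10.05525 × 21.168) = 7.04723 m.
The plate makes 41° with the vertical, i.e. θ = 90° − 41° = 49° to the horizontal. Measuring y along the incline from the free-surface line, vertical depth h = y·sinθ with sinθ = 0.754710.
Along the incline, y_c = h_c/sinθ = 7.04723/0.754710 = 9.33767 m.
The centroid lies 3.92/2 = 1.96 m below the top edge, so the top edge sits at y_top = 9.33767 − 1.96 = 7.37767 m along the incline.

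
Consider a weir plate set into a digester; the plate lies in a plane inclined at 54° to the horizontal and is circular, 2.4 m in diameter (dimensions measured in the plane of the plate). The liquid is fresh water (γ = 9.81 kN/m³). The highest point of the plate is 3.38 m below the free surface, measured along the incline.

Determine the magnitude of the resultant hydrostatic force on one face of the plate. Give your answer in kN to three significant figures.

F ≈ 164 kN

γ = 9.81 kN/m³.
Let θ = 54° be the plate's angle to the horizontal; measure y along the incline from where the plane meets the free surface. Vertical depth h = y·sinθ with sinθ = 0.809017.
The centroid is at the centre, 1.2 m below the top of the plate, so y_c = 3.38 + 1.2 = 4.58 m and h_c = 4.58 × 0.809017 = 3.7053 m.
A = π(1.2)² = 4.52389 m².
Resultant F = γ·h_c·A = 9.81 × 3.7053 × 4.52389 = 164.439 kN.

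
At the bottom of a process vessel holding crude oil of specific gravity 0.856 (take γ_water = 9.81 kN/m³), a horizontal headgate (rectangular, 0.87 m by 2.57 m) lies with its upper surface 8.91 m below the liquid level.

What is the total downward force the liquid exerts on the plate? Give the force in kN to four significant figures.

F ≈ 167.3 kN

γ = 0.856 × 9.81 = 8.39736 kN/m³.
The plate is horizontal, so pressure is uniform at p = γ·h = 8.39736 × 8.91 = 74.8205 kN/m².
A = 0.87 × 2.57 = 2.2359 m².
F = p·A = 74.8205 × 2.2359 = 167.291 kN.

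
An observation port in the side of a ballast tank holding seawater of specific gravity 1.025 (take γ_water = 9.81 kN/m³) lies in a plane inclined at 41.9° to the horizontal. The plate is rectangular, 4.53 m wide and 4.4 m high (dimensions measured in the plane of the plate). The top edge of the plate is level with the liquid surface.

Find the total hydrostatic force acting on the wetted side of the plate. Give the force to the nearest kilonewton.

F ≈ 294 kN

γ = 1.025 × 9.81 = 10.05525 kN/m³.
Let θ = 41.9° be the plate's angle to the horizontal; measure y along the incline from where the plane meets the free surface. Vertical depth h = y·sinθ with sinθ = 0.667833.
The centroid lies 4.4/2 = 2.2 m below the top edge, so y_c = 2.2 m and h_c = 2.2 × 0.667833 = 1.46923 m.
A = 4.53 × 4.4 = 19.932 m².
Resultant F = γ·h_c·A = 10.05525 × 1.46923 × 19.932 = 294.465 kN.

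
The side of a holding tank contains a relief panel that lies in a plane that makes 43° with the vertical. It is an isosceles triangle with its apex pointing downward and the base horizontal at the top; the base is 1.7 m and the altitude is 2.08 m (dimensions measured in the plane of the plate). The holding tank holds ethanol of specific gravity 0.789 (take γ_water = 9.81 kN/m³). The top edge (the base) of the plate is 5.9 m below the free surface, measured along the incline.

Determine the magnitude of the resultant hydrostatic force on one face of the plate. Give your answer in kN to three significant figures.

F ≈ 66.0 kN

γ = 0.789 × 9.81 = 7.74009 kN/m³.
The plate makes 43° with the vertical, i.e. θ = 90° − 43° = 47° to the horizontal. Measuring y along the incline from the free-surface line, vertical depth h = y·sinθ with sinθ = 0.731354.
With the apex down, the centroid sits h/3 = 2.08/3 = 0.693333 m below the base (the top edge), so y_c = 5.9 + 0.693333 = 6.59333 m and h_c = 6.59333 × 0.731354 = 4.82206 m.
A = ½ × 1.7 × 2.08 = 1.768 m².
Resultant F = γ·h_c·A = 7.74009 × 4.82206 × 1.768 = 65.9874 kN.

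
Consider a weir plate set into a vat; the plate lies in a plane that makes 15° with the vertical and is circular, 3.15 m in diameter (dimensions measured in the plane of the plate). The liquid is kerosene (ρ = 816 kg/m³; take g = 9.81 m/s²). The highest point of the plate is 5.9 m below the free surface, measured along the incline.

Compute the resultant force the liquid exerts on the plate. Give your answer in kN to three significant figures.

γ = ρg = 816 × 9.81 / 1000 = 8.00496 kN/m³.
The plate makes 15° with the vertical, i.e. θ = 90° − 15° = 75° to the horizontal. Measuring y along the incline from the free-surface line, vertical depth h = y·sinθ with sinθ = 0.965926.
The centroid is at the centre, 1.575 m below the top of the plate, so y_c = 5.9 + 1.575 = 7.475 m and h_c = 7.475 × 0.965926 = 7.2203 m.
A = π(1.575)² = 7.79311 m².
Resultant F = γ·h_c·A = 8.00496 × 7.2203 × 7.79311 = 450.428 kN.

F ≈ 450 kN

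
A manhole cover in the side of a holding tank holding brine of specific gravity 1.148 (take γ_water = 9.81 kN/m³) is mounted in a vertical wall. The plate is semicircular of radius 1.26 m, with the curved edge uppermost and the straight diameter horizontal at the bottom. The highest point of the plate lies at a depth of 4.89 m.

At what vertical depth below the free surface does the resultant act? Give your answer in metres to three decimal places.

h_p = 5.635 m

γ = 1.148 × 9.81 = 11.26188 kN/m³.
The centroid lies 4r/(3π) = 0.534761 m above the diameter, so r − 4r/(3π) = 1.26 − 0.534761 = 0.725239 m below the topmost point, so the centroid depth is h_c = 4.89 + 0.725239 = 5.61524 m.
A = πr²/2 = π × 1.26²/2 = 2.4938 m².
Resultant F = γ·h_c·A = 11.26188 × 5.61524 × 2.4938 = 157.703 kN.
I_c = (π/8 − 8/(9π))·r⁴ = 0.109757 × 1.26⁴ = 0.27664 m⁴.
Centre of pressure: y_p = y_c + I_c/(y_c·A) = 5.61524 + 0.27664/(5.61524 × 2.4938) = 5.61524 + 0.0197554 = 5.635 m along the plane.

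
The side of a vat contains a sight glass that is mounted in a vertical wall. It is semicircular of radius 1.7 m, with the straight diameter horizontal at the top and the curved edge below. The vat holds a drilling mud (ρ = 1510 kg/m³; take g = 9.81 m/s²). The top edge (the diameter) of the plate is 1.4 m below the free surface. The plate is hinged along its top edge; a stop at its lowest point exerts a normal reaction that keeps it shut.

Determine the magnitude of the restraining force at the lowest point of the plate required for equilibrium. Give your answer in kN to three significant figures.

P ≈ 68.5 kN

γ = ρg = 1510 × 9.81 / 1000 = 14.8131 kN/m³.
The centroid of a semicircle lies 4r/(3π) = 0.721502 m from the diameter, here below the top edge, so the centroid depth is h_c = 1.4 + 0.721502 = 2.1215 m.
A = πr²/2 = π × 1.7²/2 = 4.5396 m².
Resultant F = γ·h_c·A = 14.8131 × 2.1215 × 4.5396 = 142.661 kN.
I_c = (π/8 − 8/(9π))·r⁴ = 0.109757 × 1.7⁴ = 0.916701 m⁴.
Centre of pressure: y_p = y_c + I_c/(y_c·A) = 2.1215 + 0.916701/(2.1215 × 4.5396) = 2.1215 + 0.0951847 = 2.21668 m along the plane.
The resultant acts 0.721502 + 0.0951847 = 0.816687 m (along the plate) below the hinge at the top edge, so the moment about the hinge is M = F × 0.816687 = 142.661 × 0.816687 = 116.509 kN·m.
A normal force at the bottom, 1.7 m from the hinge, must supply this moment: P = 116.509/1.7 = 68.5347 kN.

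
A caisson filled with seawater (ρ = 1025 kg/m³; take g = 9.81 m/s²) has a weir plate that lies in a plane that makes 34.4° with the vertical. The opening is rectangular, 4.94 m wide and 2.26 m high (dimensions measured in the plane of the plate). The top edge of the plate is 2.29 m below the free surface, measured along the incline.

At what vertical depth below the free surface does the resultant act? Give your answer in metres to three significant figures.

γ = ρg = 1025 × 9.81 / 1000 = 10.05525 kN/m³.
The plate makes 34.4° with the vertical, i.e. θ = 90° − 34.4° = 55.6° to the horizontal. Measuring y along the incline from the free-surface line, vertical depth h = y·sinθ with sinθ = 0.825113.
The centroid lies 2.26/2 = 1.13 m below the top edge, so y_c = 2.29 + 1.13 = 3.42 m and h_c = 3.42 × 0.825113 = 2.82189 m.
A = 4.94 × 2.26 = 11.1644 m².
Resultant F = γ·h_c·A = 10.05525 × 2.82189 × 11.1644 = 316.788 kN.
I_c = b·h³/12 = 4.94 × 2.26³/12 = 4.75194 m⁴.
Centre of pressure: y_p = y_c + I_c/(y_c·A) = 3.42 + 4.75194/(3.42 × 11.1644) = 3.42 + 0.124454 = 3.54445 m along the plane.
Vertically, h_p = y_p·sinθ = 3.54445 × 0.825113 = 2.92457 m.

h_p = 2.92 m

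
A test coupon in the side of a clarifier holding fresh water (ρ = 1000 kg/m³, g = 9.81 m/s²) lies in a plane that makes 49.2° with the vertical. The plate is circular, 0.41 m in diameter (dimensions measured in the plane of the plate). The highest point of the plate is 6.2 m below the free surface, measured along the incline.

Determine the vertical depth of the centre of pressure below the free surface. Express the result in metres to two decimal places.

γ = ρg = 1000 × 9.81 = 9810 N/m³ = 9.81 kN/m³.
The plate makes 49.2° with the vertical, i.e. θ = 90° − 49.2° = 40.8° to the horizontal. Measuring y along the incline from the free-surface line, vertical depth h = y·sinθ with sinθ = 0.653421.
The centroid is at the centre, 0.205 m below the top of the plate, so y_c = 6.2 + 0.205 = 6.405 m and h_c = 6.405 × 0.653421 = 4.18516 m.
A = π(0.205)² = 0.132025 m².
Resultant F = γ·h_c·A = 9.81 × 4.18516 × 0.132025 = 5.42047 kN.
I_c = πr⁴/4 = π × 0.205⁴/4 = 0.00138709 m⁴.
Centre of pressure: y_p = y_c + I_c/(y_c·A) = 6.405 + 0.00138709/(6.405 × 0.132025) = 6.405 + 0.00164032 = 6.40664 m along the plane.
Vertically, h_p = y_p·sinθ = 6.40664 × 0.653421 = 4.18623 m.

h_p = 4.19 m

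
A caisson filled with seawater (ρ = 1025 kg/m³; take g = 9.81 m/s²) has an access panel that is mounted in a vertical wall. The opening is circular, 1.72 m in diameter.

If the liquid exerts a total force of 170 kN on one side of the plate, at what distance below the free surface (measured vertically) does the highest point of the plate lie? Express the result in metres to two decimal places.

γ = ρg = 1025 × 9.81 / 1000 = 10.05525 kN/m³.
A = π(0.86)² = 2.32352 m².
From F = γ·h_c·A, the centroid depth is h_c = 170/(10.05525 × 2.32352) = 7.27628 m.
The centroid is at the centre, 0.86 m below the top of the plate, so the highest point sits at h_top = 7.27628 − 0.86 = 6.41628 m below the surface.

d_top ≈ 6.42 m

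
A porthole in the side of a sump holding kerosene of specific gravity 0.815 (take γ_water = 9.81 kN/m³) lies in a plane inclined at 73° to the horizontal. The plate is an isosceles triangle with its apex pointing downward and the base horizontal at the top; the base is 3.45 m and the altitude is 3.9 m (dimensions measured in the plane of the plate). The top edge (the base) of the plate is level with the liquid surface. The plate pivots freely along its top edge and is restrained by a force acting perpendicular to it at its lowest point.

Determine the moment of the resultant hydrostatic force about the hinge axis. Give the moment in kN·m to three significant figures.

M ≈ 130 kN·m

γ = 0.815 × 9.81 = 7.99515 kN/m³.
Let θ = 73° be the plate's angle to the horizontal; measure y along the incline from where the plane meets the free surface. Vertical depth h = y·sinθ with sinθ = 0.956305.
With the apex down, the centroid sits h/3 = 3.9/3 = 1.3 m below the base (the top edge), so y_c = 1.3 m and h_c = 1.3 × 0.956305 = 1.2432 m.
A = ½ × 3.45 × 3.9 = 6.7275 m².
Resultant F = γ·h_c·A = 7.99515 × 1.2432 × 6.7275 = 66.8685 kN.
I_c = b·h³/36 = 3.45 × 3.9³/36 = 5.68474 m⁴.
Centre of pressure: y_p = y_c + I_c/(y_c·A) = 1.3 + 5.68474/(1.3 × 6.7275) = 1.3 + 0.65 = 1.95 m along the plane.
The resultant acts 1.3 + 0.65 = 1.95 m (along the plate) below the hinge at the top edge, so the moment about the hinge is M = F × 1.95 = 66.8685 × 1.95 = 130.394 kN·m.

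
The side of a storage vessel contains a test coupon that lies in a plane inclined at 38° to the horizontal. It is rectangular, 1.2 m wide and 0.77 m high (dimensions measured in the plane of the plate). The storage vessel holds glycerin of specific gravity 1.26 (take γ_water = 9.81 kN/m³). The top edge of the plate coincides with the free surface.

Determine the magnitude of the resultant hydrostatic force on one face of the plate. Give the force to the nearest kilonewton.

γ = 1.26 × 9.81 = 12.3606 kN/m³.
Let θ = 38° be the plate's angle to the horizontal; measure y along the incline from where the plane meets the free surface. Vertical depth h = y·sinθ with sinθ = 0.615661.
The centroid lies 0.77/2 = 0.385 m below the top edge, so y_c = 0.385 m and h_c = 0.385 × 0.615661 = 0.237029 m.
A = 1.2 × 0.77 = 0.924 m².
Resultant F = γ·h_c·A = 12.3606 × 0.237029 × 0.924 = 2.70715 kN.

F ≈ 3 kN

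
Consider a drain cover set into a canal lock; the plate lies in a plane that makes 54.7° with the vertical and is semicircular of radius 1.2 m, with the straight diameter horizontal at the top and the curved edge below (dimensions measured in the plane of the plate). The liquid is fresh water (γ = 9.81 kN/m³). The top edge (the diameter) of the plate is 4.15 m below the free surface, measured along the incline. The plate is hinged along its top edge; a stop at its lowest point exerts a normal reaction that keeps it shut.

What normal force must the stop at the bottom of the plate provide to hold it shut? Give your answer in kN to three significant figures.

γ = 9.81 kN/m³.
The plate makes 54.7° with the vertical, i.e. θ = 90° − 54.7° = 35.3° to the horizontal. Measuring y along the incline from the free-surface line, vertical depth h = y·sinθ with sinθ = 0.577858.
The centroid of a semicircle lies 4r/(3π) = 0.509296 m from the diameter, here below the top edge, so y_c = 4.15 + 0.509296 = 4.6593 m and h_c = 4.6593 × 0.577858 = 2.69241 m.
A = πr²/2 = π × 1.2²/2 = 2.26195 m².
Resultant F = γ·h_c·A = 9.81 × 2.69241 × 2.26195 = 59.7438 kN.
I_c = (π/8 − 8/(9π))·r⁴ = 0.109757 × 1.2⁴ = 0.227592 m⁴.
Centre of pressure: y_p = y_c + I_c/(y_c·A) = 4.6593 + 0.227592/(4.6593 × 2.26195) = 4.6593 + 0.021595 = 4.68089 m along the plane.
The resultant acts 0.509296 + 0.021595 = 0.530891 m (along the plate) below the hinge at the top edge, so the moment about the hinge is M = F × 0.530891 = 59.7438 × 0.530891 = 31.7174 kN·m.
A normal force at the bottom, 1.2 m from the hinge, must supply this moment: P = 31.7174/1.2 = 26.4312 kN.

P ≈ 26.4 kN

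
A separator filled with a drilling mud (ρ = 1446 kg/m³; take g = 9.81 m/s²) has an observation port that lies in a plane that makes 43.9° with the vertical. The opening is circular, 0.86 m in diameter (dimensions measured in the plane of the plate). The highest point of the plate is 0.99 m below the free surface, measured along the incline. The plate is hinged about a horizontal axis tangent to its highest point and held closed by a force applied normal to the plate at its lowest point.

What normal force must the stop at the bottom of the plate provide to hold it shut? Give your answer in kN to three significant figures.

P ≈ 4.53 kN

γ = ρg = 1446 × 9.81 / 1000 = 14.18526 kN/m³.
The plate makes 43.9° with the vertical, i.e. θ = 90° − 43.9° = 46.1° to the horizontal. Measuring y along the incline from the free-surface line, vertical depth h = y·sinθ with sinθ = 0.720551.
The centroid is at the centre, 0.43 m below the top of the plate, so y_c = 0.99 + 0.43 = 1.42 m and h_c = 1.42 × 0.720551 = 1.02318 m.
A = π(0.43)² = 0.58088 m².
Resultant F = γ·h_c·A = 14.18526 × 1.02318 × 0.58088 = 8.43094 kN.
I_c = πr⁴/4 = π × 0.43⁴/4 = 0.0268512 m⁴.
Centre of pressure: y_p = y_c + I_c/(y_c·A) = 1.42 + 0.0268512/(1.42 × 0.58088) = 1.42 + 0.0325528 = 1.45255 m along the plane.
The resultant acts 0.43 + 0.0325528 = 0.462553 m (along the plate) below the hinge at the top edge, so the moment about the hinge is M = F × 0.462553 = 8.43094 × 0.462553 = 3.89976 kN·m.
A normal force at the bottom, 0.86 m from the hinge, must supply this moment: P = 3.89976/0.86 = 4.5346 kN.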